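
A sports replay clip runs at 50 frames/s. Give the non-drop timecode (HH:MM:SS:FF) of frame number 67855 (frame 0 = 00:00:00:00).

67855 ÷ 50 = 1357 full seconds, remainder 5 frames.
1357 s = 0 h 22 min 37 s.
Timecode: 00:22:37:05.

00:22:37:05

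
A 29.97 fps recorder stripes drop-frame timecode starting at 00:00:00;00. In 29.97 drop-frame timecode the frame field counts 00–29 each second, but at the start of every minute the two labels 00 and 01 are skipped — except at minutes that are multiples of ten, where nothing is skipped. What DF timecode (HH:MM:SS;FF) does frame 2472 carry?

Each 10-minute DF block holds 10 × 60 × 30 − 9 × 2 = 17982 frames. 2472 ÷ 17982 → 0 full blocks, remainder 2472.
Within the partial block the first minute is 1800 frames and each further minute 1798, so 1 further minute boundary passed. Total skipped labels = 18 × 0 + 2 × 1 = 2.
Non-drop label index = 2472 + 2 = 2474; at 30 labels/s that is 00:01:22:14, i.e. DF 00:01:22;14.

00:01:22;14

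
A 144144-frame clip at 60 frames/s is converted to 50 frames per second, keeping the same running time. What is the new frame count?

Target frames = source frames × (target rate / source rate) = 144144 × (50)/(60) = 144144 × 5/6 = 120120.

120120 frames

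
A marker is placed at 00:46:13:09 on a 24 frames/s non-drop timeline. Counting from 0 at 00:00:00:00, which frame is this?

Total seconds to the label: (0 × 3600 + 46 × 60 + 13) = 2773.
Frame index = 2773 × 24 + 9 = 66561.

66561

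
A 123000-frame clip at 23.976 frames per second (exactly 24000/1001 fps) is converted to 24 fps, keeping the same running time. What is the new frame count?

123123 frames

Target frames = source frames × (target rate / source rate) = 123000 × (24)/(24000/1001) = 123000 × 1001/1000 = 123123.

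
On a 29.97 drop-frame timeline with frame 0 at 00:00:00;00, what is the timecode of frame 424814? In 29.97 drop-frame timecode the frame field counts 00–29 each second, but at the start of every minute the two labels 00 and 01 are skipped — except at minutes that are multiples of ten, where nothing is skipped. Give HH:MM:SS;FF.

Ten DF minutes hold 17982 frames, so frame 424814 lies in block 23 (frames 413586–431567) with 11228 frames into that block.
The block's first minute is 1800 frames and the rest 1798 each; 11228 frames reaches minute 6, so 23 × 18 + 6 × 2 = 426 labels have been skipped so far.
Adding those back, label number 424814 + 426 = 425240 at 30 labels/s is 14174 s + 20 f = 3 h 56 min 14 s frame 20, i.e. 03:56:14;20.

03:56:14;20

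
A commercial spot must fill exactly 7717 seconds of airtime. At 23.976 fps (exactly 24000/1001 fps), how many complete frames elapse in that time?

Frames = 7717 × 24000/1001 = 185208000/1001 ≈ 185022.9770.
Complete frames: 185022.

185022 frames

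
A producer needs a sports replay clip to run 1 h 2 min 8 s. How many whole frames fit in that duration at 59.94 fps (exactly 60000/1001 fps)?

223456 frames

1 h 2 min 8 s = 3728 s.
Frames = 3728 × 60000/1001 = 223680000/1001 ≈ 223456.5435.
Complete frames: 223456.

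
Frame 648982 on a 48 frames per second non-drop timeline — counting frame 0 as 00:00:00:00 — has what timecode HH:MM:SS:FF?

03:45:20:22

648982 ÷ 48 = 13520 full seconds, remainder 22 frames.
13520 s = 3 h 45 min 20 s.
Timecode: 03:45:20:22.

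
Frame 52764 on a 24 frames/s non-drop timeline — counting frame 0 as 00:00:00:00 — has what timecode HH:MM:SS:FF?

52764 ÷ 24 = 2198 full seconds, remainder 12 frames.
2198 s = 0 h 36 min 38 s.
Timecode: 00:36:38:12.

00:36:38:12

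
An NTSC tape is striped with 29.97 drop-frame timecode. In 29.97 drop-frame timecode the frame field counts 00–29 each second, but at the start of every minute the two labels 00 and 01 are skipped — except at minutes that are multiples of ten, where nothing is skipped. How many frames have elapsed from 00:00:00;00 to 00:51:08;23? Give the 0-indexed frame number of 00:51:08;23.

91971

Complete 10-minute blocks: 5, each 17982 frames → 89910.
Remaining 1 whole minute in the current block: 1800 + 0 × 1798 = 1800 frames.
Within the current minute: 8 × 30 + 23 − 2 = 261 (labels ;00/;01 skipped at this minute). Total = 89910 + 1800 + 261 = 91971.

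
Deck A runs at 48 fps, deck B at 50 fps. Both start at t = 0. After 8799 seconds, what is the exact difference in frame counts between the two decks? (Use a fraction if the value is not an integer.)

17598 frames

A emits 48 × 8799 = 422352 frames; B emits 50 × 8799 = 439950.
Difference = 17598 frames; B is ahead of A.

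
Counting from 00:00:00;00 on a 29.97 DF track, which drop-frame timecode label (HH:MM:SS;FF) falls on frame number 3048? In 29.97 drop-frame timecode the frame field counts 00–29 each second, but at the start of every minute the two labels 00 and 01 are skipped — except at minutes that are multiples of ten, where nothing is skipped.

Each 10-minute DF block holds 10 × 60 × 30 − 9 × 2 = 17982 frames. 3048 ÷ 17982 → 0 full blocks, remainder 3048.
Within the partial block the first minute is 1800 frames and each further minute 1798, so 1 further minute boundary passed. Total skipped labels = 18 × 0 + 2 × 1 = 2.
Non-drop label index = 3048 + 2 = 3050; at 30 labels/s that is 00:01:41:20, i.e. DF 00:01:41;20.

00:01:41;20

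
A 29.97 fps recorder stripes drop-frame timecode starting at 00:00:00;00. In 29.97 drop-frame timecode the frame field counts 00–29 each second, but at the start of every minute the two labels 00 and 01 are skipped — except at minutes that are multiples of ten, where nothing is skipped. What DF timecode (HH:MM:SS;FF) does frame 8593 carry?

00:04:46;21

Ten DF minutes hold 17982 frames, so frame 8593 lies in block 0 (frames 0–17981) with 8593 frames into that block.
The block's first minute is 1800 frames and the rest 1798 each; 8593 frames reaches minute 4, so 0 × 18 + 4 × 2 = 8 labels have been skipped so far.
Adding those back, label number 8593 + 8 = 8601 at 30 labels/s is 286 s + 21 f = 0 h 4 min 46 s frame 21, i.e. 00:04:46;21.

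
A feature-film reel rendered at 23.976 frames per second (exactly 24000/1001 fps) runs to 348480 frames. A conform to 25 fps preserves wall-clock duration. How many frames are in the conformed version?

Target frames = source frames × (target rate / source rate) = 348480 × (25)/(24000/1001) = 348480 × 1001/960 = 363363.

363363 frames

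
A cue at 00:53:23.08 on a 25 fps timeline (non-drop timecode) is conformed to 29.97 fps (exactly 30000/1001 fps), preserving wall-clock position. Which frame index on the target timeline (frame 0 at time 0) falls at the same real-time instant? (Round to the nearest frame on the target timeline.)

Source frame index: (0×3600 + 53×60 + 23) × 25 + 8 = 80083.
Real time: 80083 / (25) = 80083/25 s.
Target frame: (80083/25) × (30000/1001) = 96099600/1001 ≈ 96003.596 → 96004.

frame 96004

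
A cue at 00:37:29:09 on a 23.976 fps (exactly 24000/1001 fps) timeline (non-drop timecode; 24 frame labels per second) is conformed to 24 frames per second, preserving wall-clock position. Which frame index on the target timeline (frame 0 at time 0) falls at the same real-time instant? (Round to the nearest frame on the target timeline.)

frame 54039

Source frame index: (0×3600 + 37×60 + 29) × 24 + 9 = 53985.
Real time: 53985 / (24000/1001) = 3602599/1600 s.
Target frame: (3602599/1600) × (24) = 10807797/200 ≈ 54038.985 → 54039.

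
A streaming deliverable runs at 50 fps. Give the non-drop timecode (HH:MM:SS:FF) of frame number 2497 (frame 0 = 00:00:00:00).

2497 ÷ 50 = 49 full seconds, remainder 47 frames.
49 s = 0 h 0 min 49 s.
Timecode: 00:00:49:47.

00:00:49:47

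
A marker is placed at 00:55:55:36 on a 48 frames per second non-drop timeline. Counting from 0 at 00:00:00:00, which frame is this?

Total seconds to the label: (0 × 3600 + 55 × 60 + 55) = 3355.
Frame index = 3355 × 48 + 36 = 161076.

161076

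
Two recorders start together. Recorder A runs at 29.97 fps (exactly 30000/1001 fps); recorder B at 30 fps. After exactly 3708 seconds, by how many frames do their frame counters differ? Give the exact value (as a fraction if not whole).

A emits 30000/1001 × 3708 = 111240000/1001 frames; B emits 30 × 3708 = 111240.
Difference = 111240/1001 frames (≈ 111.1289); B is ahead of A.

111240/1001 frames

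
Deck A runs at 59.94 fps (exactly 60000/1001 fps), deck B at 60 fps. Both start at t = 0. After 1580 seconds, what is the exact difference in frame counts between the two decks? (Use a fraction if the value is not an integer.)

94800/1001 frames

A emits 60000/1001 × 1580 = 94800000/1001 frames; B emits 60 × 1580 = 94800.
Difference = 94800/1001 frames (≈ 94.7053); B is ahead of A.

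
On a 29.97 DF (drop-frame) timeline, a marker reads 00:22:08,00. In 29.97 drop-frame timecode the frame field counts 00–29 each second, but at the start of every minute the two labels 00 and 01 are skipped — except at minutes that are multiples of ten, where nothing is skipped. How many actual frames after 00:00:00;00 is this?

39800

Complete 10-minute blocks: 2, each 17982 frames → 35964.
Remaining 2 whole minutes in the current block: 1800 + 1 × 1798 = 3598 frames.
Within the current minute: 8 × 30 + 0 − 2 = 238 (labels ;00/;01 skipped at this minute). Total = 35964 + 3598 + 238 = 39800.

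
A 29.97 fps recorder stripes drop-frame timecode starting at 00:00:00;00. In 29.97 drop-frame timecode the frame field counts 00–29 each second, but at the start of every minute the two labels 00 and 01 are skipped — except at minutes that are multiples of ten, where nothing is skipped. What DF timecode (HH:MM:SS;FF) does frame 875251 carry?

Ten DF minutes hold 17982 frames, so frame 875251 lies in block 48 (frames 863136–881117) with 12115 frames into that block.
The block's first minute is 1800 frames and the rest 1798 each; 12115 frames reaches minute 6, so 48 × 18 + 6 × 2 = 876 labels have been skipped so far.
Adding those back, label number 875251 + 876 = 876127 at 30 labels/s is 29204 s + 7 f = 8 h 6 min 44 s frame 7, i.e. 08:06:44;07.

08:06:44;07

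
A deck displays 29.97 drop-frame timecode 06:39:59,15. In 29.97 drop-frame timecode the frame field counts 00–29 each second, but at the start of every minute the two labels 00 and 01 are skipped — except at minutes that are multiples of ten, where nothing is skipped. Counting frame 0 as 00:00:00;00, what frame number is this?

719265

As if non-drop at 30 labels/s: (6 × 3600 + 39 × 60 + 59) × 30 + 15 = 719985.
Minute boundaries passed: 399; those not divisible by 10: 399 − 39 = 360; dropped labels = 2 × 360 = 720.
Actual frame index = 719985 − 720 = 719265.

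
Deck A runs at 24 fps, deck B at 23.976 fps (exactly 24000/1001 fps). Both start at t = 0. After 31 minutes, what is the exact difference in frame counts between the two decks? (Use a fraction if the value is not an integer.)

31 min = 1860 s.
A emits 24 × 1860 = 44640 frames; B emits 24000/1001 × 1860 = 44640000/1001.
Difference = 44640/1001 frames (≈ 44.5954); B is behind A.

44640/1001 frames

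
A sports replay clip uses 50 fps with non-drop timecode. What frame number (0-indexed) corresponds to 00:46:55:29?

140779

Total seconds to the label: (0 × 3600 + 46 × 60 + 55) = 2815.
Frame index = 2815 × 50 + 29 = 140779.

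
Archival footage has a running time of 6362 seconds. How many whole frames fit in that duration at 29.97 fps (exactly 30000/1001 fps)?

Frames = 6362 × 30000/1001 = 190860000/1001 ≈ 190669.3307.
Complete frames: 190669.

190669 frames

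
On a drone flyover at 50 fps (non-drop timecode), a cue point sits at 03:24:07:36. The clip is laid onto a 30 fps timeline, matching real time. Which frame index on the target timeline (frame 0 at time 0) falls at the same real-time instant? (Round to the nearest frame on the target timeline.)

frame 367432

Source frame index: (3×3600 + 24×60 + 7) × 50 + 36 = 612386.
Real time: 612386 / (50) = 306193/25 s.
Target frame: (306193/25) × (30) = 1837158/5 ≈ 367431.600 → 367432.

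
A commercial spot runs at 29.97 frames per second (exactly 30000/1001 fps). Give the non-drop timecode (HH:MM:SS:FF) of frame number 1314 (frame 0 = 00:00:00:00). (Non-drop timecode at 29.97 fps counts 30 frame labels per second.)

00:00:43:24

1314 ÷ 30 = 43 full seconds, remainder 24 frames.
43 s = 0 h 0 min 43 s.
Timecode: 00:00:43:24.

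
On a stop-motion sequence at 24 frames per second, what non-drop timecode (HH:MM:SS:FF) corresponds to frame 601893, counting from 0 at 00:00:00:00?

601893 ÷ 24 = 25078 full seconds, remainder 21 frames.
25078 s = 6 h 57 min 58 s.
Timecode: 06:57:58:21.

06:57:58:21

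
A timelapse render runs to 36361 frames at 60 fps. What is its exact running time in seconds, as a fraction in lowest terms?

36361/60 seconds

Running time = 36361 ÷ (60) = 36361 × 1/60 = 36361/60 s.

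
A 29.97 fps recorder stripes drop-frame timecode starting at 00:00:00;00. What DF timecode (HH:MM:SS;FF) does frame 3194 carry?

Ten DF minutes hold 17982 frames, so frame 3194 lies in block 0 (frames 0–17981) with 3194 frames into that block.
The block's first minute is 1800 frames and the rest 1798 each; 3194 frames reaches minute 1, so 0 × 18 + 1 × 2 = 2 labels have been skipped so far.
Adding those back, label number 3194 + 2 = 3196 at 30 labels/s is 106 s + 16 f = 0 h 1 min 46 s frame 16, i.e. 00:01:46;16.

00:01:46;16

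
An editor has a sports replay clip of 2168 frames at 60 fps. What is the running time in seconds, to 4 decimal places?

36.1333 seconds

Running time = 2168 × 1/60 = 542/15 s ≈ 36.1333 s.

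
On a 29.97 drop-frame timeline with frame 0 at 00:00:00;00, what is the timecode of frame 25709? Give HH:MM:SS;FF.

00:14:17;25

Each 10-minute DF block holds 10 × 60 × 30 − 9 × 2 = 17982 frames. 25709 ÷ 17982 → 1 full block, remainder 7727.
Within the partial block the first minute is 1800 frames and each further minute 1798, so 4 further minute boundaries passed. Total skipped labels = 18 × 1 + 2 × 4 = 26.
Non-drop label index = 25709 + 26 = 25735; at 30 labels/s that is 00:14:17:25, i.e. DF 00:14:17;25.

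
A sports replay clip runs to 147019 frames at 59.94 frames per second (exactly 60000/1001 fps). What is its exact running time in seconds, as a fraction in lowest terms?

147166019/60000 seconds

Running time = 147019 ÷ (60000/1001) = 147019 × 1001/60000 = 147166019/60000 s.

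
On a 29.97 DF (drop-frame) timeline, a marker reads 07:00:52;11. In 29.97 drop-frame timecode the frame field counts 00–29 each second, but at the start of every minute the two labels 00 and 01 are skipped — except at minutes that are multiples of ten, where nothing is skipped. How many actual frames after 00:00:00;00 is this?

As if non-drop at 30 labels/s: (7 × 3600 + 0 × 60 + 52) × 30 + 11 = 757571.
Minute boundaries passed: 420; those not divisible by 10: 420 − 42 = 378; dropped labels = 2 × 378 = 756.
Actual frame index = 757571 − 756 = 756815.

756815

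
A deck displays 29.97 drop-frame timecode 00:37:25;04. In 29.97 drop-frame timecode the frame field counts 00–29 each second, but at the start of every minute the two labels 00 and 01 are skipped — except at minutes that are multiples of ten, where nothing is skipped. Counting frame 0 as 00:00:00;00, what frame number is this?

Complete 10-minute blocks: 3, each 17982 frames → 53946.
Remaining 7 whole minutes in the current block: 1800 + 6 × 1798 = 12588 frames.
Within the current minute: 25 × 30 + 4 − 2 = 752 (labels ;00/;01 skipped at this minute). Total = 53946 + 12588 + 752 = 67286.

67286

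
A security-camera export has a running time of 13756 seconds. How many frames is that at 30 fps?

412680 frames

Frames = 13756 × 30 = 412680.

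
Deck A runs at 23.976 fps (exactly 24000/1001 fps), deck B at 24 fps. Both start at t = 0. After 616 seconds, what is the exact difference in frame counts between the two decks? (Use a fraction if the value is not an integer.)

192/13 frames

A emits 24000/1001 × 616 = 192000/13 frames; B emits 24 × 616 = 14784.
Difference = 192/13 frames (≈ 14.7692); B is ahead of A.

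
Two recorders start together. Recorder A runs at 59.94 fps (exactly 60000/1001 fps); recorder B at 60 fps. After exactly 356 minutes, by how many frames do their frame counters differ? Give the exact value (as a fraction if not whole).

356 min = 21360 s.
A emits 60000/1001 × 21360 = 1281600000/1001 frames; B emits 60 × 21360 = 1281600.
Difference = 1281600/1001 frames (≈ 1280.3197); B is ahead of A.

1281600/1001 frames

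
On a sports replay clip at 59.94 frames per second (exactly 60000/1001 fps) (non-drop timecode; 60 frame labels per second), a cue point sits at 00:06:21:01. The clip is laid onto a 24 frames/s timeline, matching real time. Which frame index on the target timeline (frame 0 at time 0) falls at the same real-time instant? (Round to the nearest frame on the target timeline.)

frame 9154

Source frame index: (0×3600 + 6×60 + 21) × 60 + 1 = 22861.
Real time: 22861 / (60000/1001) = 22883861/60000 s.
Target frame: (22883861/60000) × (24) = 22883861/2500 ≈ 9153.544 → 9154.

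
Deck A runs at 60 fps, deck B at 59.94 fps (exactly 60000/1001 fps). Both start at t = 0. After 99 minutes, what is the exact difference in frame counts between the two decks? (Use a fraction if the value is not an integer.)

99 min = 5940 s.
A emits 60 × 5940 = 356400 frames; B emits 60000/1001 × 5940 = 32400000/91.
Difference = 32400/91 frames (≈ 356.0440); B is behind A.

32400/91 frames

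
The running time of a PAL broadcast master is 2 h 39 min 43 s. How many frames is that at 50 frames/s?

2 h 39 min 43 s = 9583 s.
Frames = 9583 × 50 = 479150.

479150 frames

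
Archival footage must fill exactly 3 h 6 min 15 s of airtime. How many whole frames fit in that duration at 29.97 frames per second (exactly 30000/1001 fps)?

3 h 6 min 15 s = 11175 s.
Frames = 11175 × 30000/1001 = 335250000/1001 ≈ 334915.0849.
Complete frames: 334915.

334915 frames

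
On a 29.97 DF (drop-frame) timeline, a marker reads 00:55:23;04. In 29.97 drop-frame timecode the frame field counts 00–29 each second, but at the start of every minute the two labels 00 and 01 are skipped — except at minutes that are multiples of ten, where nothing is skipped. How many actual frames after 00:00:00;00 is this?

As if non-drop at 30 labels/s: (0 × 3600 + 55 × 60 + 23) × 30 + 4 = 99694.
Minute boundaries passed: 55; those not divisible by 10: 55 − 5 = 50; dropped labels = 2 × 50 = 100.
Actual frame index = 99694 − 100 = 99594.

99594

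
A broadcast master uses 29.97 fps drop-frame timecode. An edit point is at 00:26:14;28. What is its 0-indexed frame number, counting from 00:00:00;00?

47200

Complete 10-minute blocks: 2, each 17982 frames → 35964.
Remaining 6 whole minutes in the current block: 1800 + 5 × 1798 = 10790 frames.
Within the current minute: 14 × 30 + 28 − 2 = 446 (labels ;00/;01 skipped at this minute). Total = 35964 + 10790 + 446 = 47200.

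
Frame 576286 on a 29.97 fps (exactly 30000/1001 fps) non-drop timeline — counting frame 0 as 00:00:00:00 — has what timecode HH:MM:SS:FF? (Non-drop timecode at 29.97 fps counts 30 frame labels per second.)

05:20:09:16

576286 ÷ 30 = 19209 full seconds, remainder 16 frames.
19209 s = 5 h 20 min 9 s.
Timecode: 05:20:09:16.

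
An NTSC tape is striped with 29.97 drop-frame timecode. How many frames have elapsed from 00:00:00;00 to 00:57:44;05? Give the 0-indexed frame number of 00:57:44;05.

As if non-drop at 30 labels/s: (0 × 3600 + 57 × 60 + 44) × 30 + 5 = 103925.
Minute boundaries passed: 57; those not divisible by 10: 57 − 5 = 52; dropped labels = 2 × 52 = 104.
Actual frame index = 103925 − 104 = 103821.

103821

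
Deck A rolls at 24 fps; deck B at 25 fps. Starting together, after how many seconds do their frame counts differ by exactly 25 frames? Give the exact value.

The gap grows by |25 − 24| = 1 frame per second.
Time for a 25-frame gap: 25 ÷ (1) = 25 s.

25 seconds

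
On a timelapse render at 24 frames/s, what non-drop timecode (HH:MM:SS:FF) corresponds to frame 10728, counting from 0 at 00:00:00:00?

00:07:27:00

10728 ÷ 24 = 447 full seconds, remainder 0 frames.
447 s = 0 h 7 min 27 s.
Timecode: 00:07:27:00.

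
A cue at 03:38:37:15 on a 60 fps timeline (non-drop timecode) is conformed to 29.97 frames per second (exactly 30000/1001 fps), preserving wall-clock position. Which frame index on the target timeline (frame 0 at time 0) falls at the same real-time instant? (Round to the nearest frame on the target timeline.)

frame 393124

Source frame index: (3×3600 + 38×60 + 37) × 60 + 15 = 787035.
Real time: 787035 / (60) = 52469/4 s.
Target frame: (52469/4) × (30000/1001) = 393517500/1001 ≈ 393124.376 → 393124.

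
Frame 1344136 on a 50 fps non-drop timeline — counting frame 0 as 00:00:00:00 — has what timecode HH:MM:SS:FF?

07:28:02:36

1344136 ÷ 50 = 26882 full seconds, remainder 36 frames.
26882 s = 7 h 28 min 2 s.
Timecode: 07:28:02:36.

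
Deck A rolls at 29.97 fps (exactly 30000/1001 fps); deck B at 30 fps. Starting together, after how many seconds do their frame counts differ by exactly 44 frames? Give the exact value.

The gap grows by |30 − 30000/1001| = 30/1001 frames per second.
Time for a 44-frame gap: 44 ÷ (30/1001) = 22022/15 s.

22022/15 seconds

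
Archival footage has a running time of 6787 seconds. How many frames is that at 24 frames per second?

162888 frames

Frames = 6787 × 24 = 162888.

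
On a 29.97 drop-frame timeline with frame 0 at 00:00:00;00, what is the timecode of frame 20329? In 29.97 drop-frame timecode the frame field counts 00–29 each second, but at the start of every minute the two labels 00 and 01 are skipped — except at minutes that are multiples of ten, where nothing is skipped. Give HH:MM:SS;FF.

00:11:18;09

Ten DF minutes hold 17982 frames, so frame 20329 lies in block 1 (frames 17982–35963) with 2347 frames into that block.
The block's first minute is 1800 frames and the rest 1798 each; 2347 frames reaches minute 1, so 1 × 18 + 1 × 2 = 20 labels have been skipped so far.
Adding those back, label number 20329 + 20 = 20349 at 30 labels/s is 678 s + 9 f = 0 h 11 min 18 s frame 9, i.e. 00:11:18;09.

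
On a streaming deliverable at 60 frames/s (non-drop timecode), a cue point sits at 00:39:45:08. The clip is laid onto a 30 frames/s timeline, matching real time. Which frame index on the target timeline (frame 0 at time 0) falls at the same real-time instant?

frame 71554

Source frame index: (0×3600 + 39×60 + 45) × 60 + 8 = 143108.
Real time: 143108 / (60) = 35777/15 s.
Target frame: (35777/15) × (30) = 71554.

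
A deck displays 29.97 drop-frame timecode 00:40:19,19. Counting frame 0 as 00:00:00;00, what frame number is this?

72517

Complete 10-minute blocks: 4, each 17982 frames → 71928.
Remaining 0 whole minutes in the current block: 0 frames.
Within the current minute: 19 × 30 + 19 = 589. Total = 71928 + 0 + 589 = 72517.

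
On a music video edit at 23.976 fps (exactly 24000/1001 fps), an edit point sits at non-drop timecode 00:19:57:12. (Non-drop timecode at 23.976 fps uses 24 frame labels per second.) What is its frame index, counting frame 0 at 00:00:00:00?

Total seconds to the label: (0 × 3600 + 19 × 60 + 57) = 1197.
Frame index = 1197 × 24 + 12 = 28740.

frame 28740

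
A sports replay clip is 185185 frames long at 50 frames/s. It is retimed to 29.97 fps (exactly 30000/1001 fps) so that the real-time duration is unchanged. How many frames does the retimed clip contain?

Target frames = source frames × (target rate / source rate) = 185185 × (30000/1001)/(50) = 185185 × 600/1001 = 111000.

111000 frames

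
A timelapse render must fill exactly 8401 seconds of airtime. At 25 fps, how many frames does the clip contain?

Frames = 8401 × 25 = 210025.

210025 frames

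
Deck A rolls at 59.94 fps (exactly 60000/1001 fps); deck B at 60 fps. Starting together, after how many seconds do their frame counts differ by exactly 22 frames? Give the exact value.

11011/30 seconds

The gap grows by |60 − 60000/1001| = 60/1001 frames per second.
Time for a 22-frame gap: 22 ÷ (60/1001) = 11011/30 s.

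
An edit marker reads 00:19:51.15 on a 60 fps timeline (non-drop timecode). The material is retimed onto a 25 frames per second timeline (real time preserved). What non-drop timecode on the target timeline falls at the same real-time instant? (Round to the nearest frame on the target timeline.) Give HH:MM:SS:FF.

Source frame index: (0×3600 + 19×60 + 51) × 60 + 15 = 71475.
Real time: 71475 / (60) = 4765/4 s.
Target frame: (4765/4) × (25) = 119125/4 ≈ 29781.250 → 29781.
At 25 labels/s: frame 29781 → 00:19:51:06.

00:19:51:06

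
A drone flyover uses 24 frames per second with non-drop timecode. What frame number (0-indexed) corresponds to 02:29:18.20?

Total seconds to the label: (2 × 3600 + 29 × 60 + 18) = 8958.
Frame index = 8958 × 24 + 20 = 215012.

frame 215012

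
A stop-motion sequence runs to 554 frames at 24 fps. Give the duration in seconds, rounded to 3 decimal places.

Running time = 554 × 1/24 = 277/12 s ≈ 23.083 s.

23.083 seconds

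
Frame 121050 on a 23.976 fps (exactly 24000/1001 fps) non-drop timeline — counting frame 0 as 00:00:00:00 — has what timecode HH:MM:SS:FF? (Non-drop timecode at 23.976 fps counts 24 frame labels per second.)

01:24:03:18

121050 ÷ 24 = 5043 full seconds, remainder 18 frames.
5043 s = 1 h 24 min 3 s.
Timecode: 01:24:03:18.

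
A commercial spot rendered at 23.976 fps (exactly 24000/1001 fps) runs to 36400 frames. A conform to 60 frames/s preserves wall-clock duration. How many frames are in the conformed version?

91091 frames

Target frames = source frames × (target rate / source rate) = 36400 × (60)/(24000/1001) = 36400 × 1001/400 = 91091.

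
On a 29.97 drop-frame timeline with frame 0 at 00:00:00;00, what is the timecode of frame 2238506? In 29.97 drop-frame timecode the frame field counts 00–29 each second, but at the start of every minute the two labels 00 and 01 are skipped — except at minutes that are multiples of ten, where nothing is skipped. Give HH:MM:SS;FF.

Each 10-minute DF block holds 10 × 60 × 30 − 9 × 2 = 17982 frames. 2238506 ÷ 17982 → 124 full blocks, remainder 8738.
Within the partial block the first minute is 1800 frames and each further minute 1798, so 4 further minute boundaries passed. Total skipped labels = 18 × 124 + 2 × 4 = 2240.
Non-drop label index = 2238506 + 2240 = 2240746; at 30 labels/s that is 20:44:51:16, i.e. DF 20:44:51;16.

20:44:51;16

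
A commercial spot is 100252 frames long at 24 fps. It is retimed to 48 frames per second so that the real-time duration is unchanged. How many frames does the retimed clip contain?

Target frames = source frames × (target rate / source rate) = 100252 × (48)/(24) = 100252 × 2 = 200504.

200504 frames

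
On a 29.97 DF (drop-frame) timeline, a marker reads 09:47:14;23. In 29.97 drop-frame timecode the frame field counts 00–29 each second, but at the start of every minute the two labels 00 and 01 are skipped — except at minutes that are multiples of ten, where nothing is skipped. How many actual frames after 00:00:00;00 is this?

Complete 10-minute blocks: 58, each 17982 frames → 1042956.
Remaining 7 whole minutes in the current block: 1800 + 6 × 1798 = 12588 frames.
Within the current minute: 14 × 30 + 23 − 2 = 441 (labels ;00/;01 skipped at this minute). Total = 1042956 + 12588 + 441 = 1055985.

1055985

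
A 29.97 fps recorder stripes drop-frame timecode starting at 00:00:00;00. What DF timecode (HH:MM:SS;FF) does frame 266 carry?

00:00:08;26

Each 10-minute DF block holds 10 × 60 × 30 − 9 × 2 = 17982 frames. 266 ÷ 17982 → 0 full blocks, remainder 266.
Within the partial block the first minute is 1800 frames and each further minute 1798, so 0 further minute boundaries passed. Total skipped labels = 18 × 0 + 2 × 0 = 0.
Non-drop label index = 266 + 0 = 266; at 30 labels/s that is 00:00:08:26, i.e. DF 00:00:08;26.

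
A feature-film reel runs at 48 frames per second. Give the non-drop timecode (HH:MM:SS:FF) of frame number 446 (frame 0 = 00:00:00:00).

446 ÷ 48 = 9 full seconds, remainder 14 frames.
9 s = 0 h 0 min 9 s.
Timecode: 00:00:09:14.

00:00:09:14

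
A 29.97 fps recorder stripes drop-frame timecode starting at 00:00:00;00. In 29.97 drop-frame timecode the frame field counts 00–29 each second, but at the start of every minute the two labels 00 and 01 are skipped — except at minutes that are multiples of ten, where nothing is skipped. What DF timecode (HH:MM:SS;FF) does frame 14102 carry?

00:07:50;16

Ten DF minutes hold 17982 frames, so frame 14102 lies in block 0 (frames 0–17981) with 14102 frames into that block.
The block's first minute is 1800 frames and the rest 1798 each; 14102 frames reaches minute 7, so 0 × 18 + 7 × 2 = 14 labels have been skipped so far.
Adding those back, label number 14102 + 14 = 14116 at 30 labels/s is 470 s + 16 f = 0 h 7 min 50 s frame 16, i.e. 00:07:50;16.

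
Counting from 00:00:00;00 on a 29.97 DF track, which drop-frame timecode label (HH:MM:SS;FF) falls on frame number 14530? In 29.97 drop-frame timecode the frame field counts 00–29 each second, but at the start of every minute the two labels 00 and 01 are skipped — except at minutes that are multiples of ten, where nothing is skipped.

00:08:04;26

Ten DF minutes hold 17982 frames, so frame 14530 lies in block 0 (frames 0–17981) with 14530 frames into that block.
The block's first minute is 1800 frames and the rest 1798 each; 14530 frames reaches minute 8, so 0 × 18 + 8 × 2 = 16 labels have been skipped so far.
Adding those back, label number 14530 + 16 = 14546 at 30 labels/s is 484 s + 26 f = 0 h 8 min 4 s frame 26, i.e. 00:08:04;26.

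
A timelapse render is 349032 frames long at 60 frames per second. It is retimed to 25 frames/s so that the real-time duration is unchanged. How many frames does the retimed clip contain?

145430 frames

Target frames = source frames × (target rate / source rate) = 349032 × (25)/(60) = 349032 × 5/12 = 145430.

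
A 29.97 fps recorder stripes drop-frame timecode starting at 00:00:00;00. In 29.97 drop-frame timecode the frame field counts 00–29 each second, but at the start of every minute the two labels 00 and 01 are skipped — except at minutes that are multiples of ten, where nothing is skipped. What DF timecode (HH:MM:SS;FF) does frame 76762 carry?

00:42:41;08

Ten DF minutes hold 17982 frames, so frame 76762 lies in block 4 (frames 71928–89909) with 4834 frames into that block.
The block's first minute is 1800 frames and the rest 1798 each; 4834 frames reaches minute 2, so 4 × 18 + 2 × 2 = 76 labels have been skipped so far.
Adding those back, label number 76762 + 76 = 76838 at 30 labels/s is 2561 s + 8 f = 0 h 42 min 41 s frame 8, i.e. 00:42:41;08.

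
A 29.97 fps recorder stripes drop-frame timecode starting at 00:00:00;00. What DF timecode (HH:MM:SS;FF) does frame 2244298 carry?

20:48:04;26

Each 10-minute DF block holds 10 × 60 × 30 − 9 × 2 = 17982 frames. 2244298 ÷ 17982 → 124 full blocks, remainder 14530.
Within the partial block the first minute is 1800 frames and each further minute 1798, so 8 further minute boundaries passed. Total skipped labels = 18 × 124 + 2 × 8 = 2248.
Non-drop label index = 2244298 + 2248 = 2246546; at 30 labels/s that is 20:48:04:26, i.e. DF 20:48:04;26.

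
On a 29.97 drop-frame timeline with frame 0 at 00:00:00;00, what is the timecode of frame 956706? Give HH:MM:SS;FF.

08:52:02;04

Each 10-minute DF block holds 10 × 60 × 30 − 9 × 2 = 17982 frames. 956706 ÷ 17982 → 53 full blocks, remainder 3660.
Within the partial block the first minute is 1800 frames and each further minute 1798, so 2 further minute boundaries passed. Total skipped labels = 18 × 53 + 2 × 2 = 958.
Non-drop label index = 956706 + 958 = 957664; at 30 labels/s that is 08:52:02:04, i.e. DF 08:52:02;04.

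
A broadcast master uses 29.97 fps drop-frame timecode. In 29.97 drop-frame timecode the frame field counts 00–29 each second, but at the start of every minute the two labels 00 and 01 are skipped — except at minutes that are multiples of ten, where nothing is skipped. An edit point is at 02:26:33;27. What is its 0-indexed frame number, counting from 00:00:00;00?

As if non-drop at 30 labels/s: (2 × 3600 + 26 × 60 + 33) × 30 + 27 = 263817.
Minute boundaries passed: 146; those not divisible by 10: 146 − 14 = 132; dropped labels = 2 × 132 = 264.
Actual frame index = 263817 − 264 = 263553.

263553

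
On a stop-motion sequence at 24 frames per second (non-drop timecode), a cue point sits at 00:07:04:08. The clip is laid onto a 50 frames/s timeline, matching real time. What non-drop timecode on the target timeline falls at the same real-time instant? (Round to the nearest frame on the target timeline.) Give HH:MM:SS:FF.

00:07:04:17

Source frame index: (0×3600 + 7×60 + 4) × 24 + 8 = 10184.
Real time: 10184 / (24) = 1273/3 s.
Target frame: (1273/3) × (50) = 63650/3 ≈ 21216.667 → 21217.
At 50 labels/s: frame 21217 → 00:07:04:17.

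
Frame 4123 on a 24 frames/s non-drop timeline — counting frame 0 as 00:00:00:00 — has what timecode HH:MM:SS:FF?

00:02:51:19

4123 ÷ 24 = 171 full seconds, remainder 19 frames.
171 s = 0 h 2 min 51 s.
Timecode: 00:02:51:19.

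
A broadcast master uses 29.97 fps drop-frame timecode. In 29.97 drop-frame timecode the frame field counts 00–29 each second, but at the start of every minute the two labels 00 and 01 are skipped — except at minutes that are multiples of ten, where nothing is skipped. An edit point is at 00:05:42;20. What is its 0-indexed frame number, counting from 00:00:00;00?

10270

As if non-drop at 30 labels/s: (0 × 3600 + 5 × 60 + 42) × 30 + 20 = 10280.
Minute boundaries passed: 5; those not divisible by 10: 5 − 0 = 5; dropped labels = 2 × 5 = 10.
Actual frame index = 10280 − 10 = 10270.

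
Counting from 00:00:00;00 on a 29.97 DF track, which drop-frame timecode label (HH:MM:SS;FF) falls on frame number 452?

Ten DF minutes hold 17982 frames, so frame 452 lies in block 0 (frames 0–17981) with 452 frames into that block.
The block's first minute is 1800 frames and the rest 1798 each; 452 frames reaches minute 0, so 0 × 18 + 0 × 2 = 0 labels have been skipped so far.
Adding those back, label number 452 + 0 = 452 at 30 labels/s is 15 s + 2 f = 0 h 0 min 15 s frame 2, i.e. 00:00:15;02.

00:00:15;02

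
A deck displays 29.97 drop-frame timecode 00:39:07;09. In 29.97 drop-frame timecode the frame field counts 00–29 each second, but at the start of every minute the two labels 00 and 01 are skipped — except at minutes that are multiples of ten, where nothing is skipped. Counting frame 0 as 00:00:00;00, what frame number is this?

Complete 10-minute blocks: 3, each 17982 frames → 53946.
Remaining 9 whole minutes in the current block: 1800 + 8 × 1798 = 16184 frames.
Within the current minute: 7 × 30 + 9 − 2 = 217 (labels ;00/;01 skipped at this minute). Total = 53946 + 16184 + 217 = 70347.

70347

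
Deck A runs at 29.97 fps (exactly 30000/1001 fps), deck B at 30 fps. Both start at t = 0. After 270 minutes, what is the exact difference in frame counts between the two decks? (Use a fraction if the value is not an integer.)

486000/1001 frames

270 min = 16200 s.
A emits 30000/1001 × 16200 = 486000000/1001 frames; B emits 30 × 16200 = 486000.
Difference = 486000/1001 frames (≈ 485.5145); B is ahead of A.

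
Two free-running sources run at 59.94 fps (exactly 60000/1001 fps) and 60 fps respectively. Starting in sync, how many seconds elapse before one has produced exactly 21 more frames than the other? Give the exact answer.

The gap grows by |60 − 60000/1001| = 60/1001 frames per second.
Time for a 21-frame gap: 21 ÷ (60/1001) = 350.35 s.

350.35 seconds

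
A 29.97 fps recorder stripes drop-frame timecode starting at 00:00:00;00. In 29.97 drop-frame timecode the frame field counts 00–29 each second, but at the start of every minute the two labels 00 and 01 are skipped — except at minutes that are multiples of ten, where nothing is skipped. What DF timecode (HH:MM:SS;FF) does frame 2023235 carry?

Each 10-minute DF block holds 10 × 60 × 30 − 9 × 2 = 17982 frames. 2023235 ÷ 17982 → 112 full blocks, remainder 9251.
Within the partial block the first minute is 1800 frames and each further minute 1798, so 5 further minute boundaries passed. Total skipped labels = 18 × 112 + 2 × 5 = 2026.
Non-drop label index = 2023235 + 2026 = 2025261; at 30 labels/s that is 18:45:08:21, i.e. DF 18:45:08;21.

18:45:08;21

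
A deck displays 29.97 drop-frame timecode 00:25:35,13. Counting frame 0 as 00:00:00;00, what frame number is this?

46017

Complete 10-minute blocks: 2, each 17982 frames → 35964.
Remaining 5 whole minutes in the current block: 1800 + 4 × 1798 = 8992 frames.
Within the current minute: 35 × 30 + 13 − 2 = 1061 (labels ;00/;01 skipped at this minute). Total = 35964 + 8992 + 1061 = 46017.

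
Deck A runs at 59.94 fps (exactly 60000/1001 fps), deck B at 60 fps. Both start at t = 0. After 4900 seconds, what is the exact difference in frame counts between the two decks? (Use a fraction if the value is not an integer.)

A emits 60000/1001 × 4900 = 42000000/143 frames; B emits 60 × 4900 = 294000.
Difference = 42000/143 frames (≈ 293.7063); B is ahead of A.

42000/143 frames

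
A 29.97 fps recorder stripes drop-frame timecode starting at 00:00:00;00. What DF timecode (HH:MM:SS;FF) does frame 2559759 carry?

Each 10-minute DF block holds 10 × 60 × 30 − 9 × 2 = 17982 frames. 2559759 ÷ 17982 → 142 full blocks, remainder 6315.
Within the partial block the first minute is 1800 frames and each further minute 1798, so 3 further minute boundaries passed. Total skipped labels = 18 × 142 + 2 × 3 = 2562.
Non-drop label index = 2559759 + 2562 = 2562321; at 30 labels/s that is 23:43:30:21, i.e. DF 23:43:30;21.

23:43:30;21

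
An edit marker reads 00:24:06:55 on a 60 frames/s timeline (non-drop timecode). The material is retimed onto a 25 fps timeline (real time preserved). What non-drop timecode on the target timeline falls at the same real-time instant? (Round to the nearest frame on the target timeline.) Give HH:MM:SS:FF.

Source frame index: (0×3600 + 24×60 + 6) × 60 + 55 = 86815.
Real time: 86815 / (60) = 17363/12 s.
Target frame: (17363/12) × (25) = 434075/12 ≈ 36172.917 → 36173.
At 25 labels/s: frame 36173 → 00:24:06:23.

00:24:06:23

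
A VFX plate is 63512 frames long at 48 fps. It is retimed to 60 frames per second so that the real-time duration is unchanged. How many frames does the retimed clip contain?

Frames at target rate = 63512 × (60) / (48) = 79390.

79390 frames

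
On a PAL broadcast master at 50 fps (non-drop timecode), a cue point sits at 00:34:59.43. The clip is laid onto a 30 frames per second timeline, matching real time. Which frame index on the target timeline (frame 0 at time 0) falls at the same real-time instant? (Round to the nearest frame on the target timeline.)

frame 62996

Source frame index: (0×3600 + 34×60 + 59) × 50 + 43 = 104993.
Real time: 104993 / (50) = 104993/50 s.
Target frame: (104993/50) × (30) = 314979/5 ≈ 62995.800 → 62996.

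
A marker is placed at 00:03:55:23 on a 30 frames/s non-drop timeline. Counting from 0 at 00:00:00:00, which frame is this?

frame 7073

Total seconds to the label: (0 × 3600 + 3 × 60 + 55) = 235.
Frame index = 235 × 30 + 23 = 7073.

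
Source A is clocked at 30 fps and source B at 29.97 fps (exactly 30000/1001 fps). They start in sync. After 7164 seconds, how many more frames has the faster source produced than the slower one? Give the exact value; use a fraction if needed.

A emits 30 × 7164 = 214920 frames; B emits 30000/1001 × 7164 = 214920000/1001.
Difference = 214920/1001 frames (≈ 214.7053); B is behind A.

214920/1001 frames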